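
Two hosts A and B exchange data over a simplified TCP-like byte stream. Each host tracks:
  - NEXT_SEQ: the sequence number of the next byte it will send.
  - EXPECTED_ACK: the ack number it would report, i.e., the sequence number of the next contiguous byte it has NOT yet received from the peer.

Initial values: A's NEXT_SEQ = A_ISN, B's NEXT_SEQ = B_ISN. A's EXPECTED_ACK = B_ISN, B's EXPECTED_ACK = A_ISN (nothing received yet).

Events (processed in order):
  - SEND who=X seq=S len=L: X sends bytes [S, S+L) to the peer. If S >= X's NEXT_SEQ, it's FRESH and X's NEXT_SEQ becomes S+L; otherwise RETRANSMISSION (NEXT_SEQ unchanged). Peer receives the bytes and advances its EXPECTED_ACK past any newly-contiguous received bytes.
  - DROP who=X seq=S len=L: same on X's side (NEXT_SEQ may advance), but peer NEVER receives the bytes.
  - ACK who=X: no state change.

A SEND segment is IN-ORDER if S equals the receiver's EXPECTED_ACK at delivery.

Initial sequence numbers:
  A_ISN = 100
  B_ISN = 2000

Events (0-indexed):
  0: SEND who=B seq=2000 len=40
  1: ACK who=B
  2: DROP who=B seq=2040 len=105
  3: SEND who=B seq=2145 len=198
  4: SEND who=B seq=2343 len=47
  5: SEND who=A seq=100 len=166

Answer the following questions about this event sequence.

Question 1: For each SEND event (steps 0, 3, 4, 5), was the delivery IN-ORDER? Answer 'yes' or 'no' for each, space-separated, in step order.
Answer: yes no no yes

Derivation:
Step 0: SEND seq=2000 -> in-order
Step 3: SEND seq=2145 -> out-of-order
Step 4: SEND seq=2343 -> out-of-order
Step 5: SEND seq=100 -> in-order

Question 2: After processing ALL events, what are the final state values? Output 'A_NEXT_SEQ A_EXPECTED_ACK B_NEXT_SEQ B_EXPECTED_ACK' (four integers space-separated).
Answer: 266 2040 2390 266

Derivation:
After event 0: A_seq=100 A_ack=2040 B_seq=2040 B_ack=100
After event 1: A_seq=100 A_ack=2040 B_seq=2040 B_ack=100
After event 2: A_seq=100 A_ack=2040 B_seq=2145 B_ack=100
After event 3: A_seq=100 A_ack=2040 B_seq=2343 B_ack=100
After event 4: A_seq=100 A_ack=2040 B_seq=2390 B_ack=100
After event 5: A_seq=266 A_ack=2040 B_seq=2390 B_ack=266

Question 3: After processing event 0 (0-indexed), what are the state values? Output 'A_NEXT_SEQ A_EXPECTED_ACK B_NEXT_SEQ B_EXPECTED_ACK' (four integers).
After event 0: A_seq=100 A_ack=2040 B_seq=2040 B_ack=100

100 2040 2040 100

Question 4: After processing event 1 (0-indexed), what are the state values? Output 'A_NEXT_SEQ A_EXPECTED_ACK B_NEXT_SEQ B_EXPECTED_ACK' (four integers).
After event 0: A_seq=100 A_ack=2040 B_seq=2040 B_ack=100
After event 1: A_seq=100 A_ack=2040 B_seq=2040 B_ack=100

100 2040 2040 100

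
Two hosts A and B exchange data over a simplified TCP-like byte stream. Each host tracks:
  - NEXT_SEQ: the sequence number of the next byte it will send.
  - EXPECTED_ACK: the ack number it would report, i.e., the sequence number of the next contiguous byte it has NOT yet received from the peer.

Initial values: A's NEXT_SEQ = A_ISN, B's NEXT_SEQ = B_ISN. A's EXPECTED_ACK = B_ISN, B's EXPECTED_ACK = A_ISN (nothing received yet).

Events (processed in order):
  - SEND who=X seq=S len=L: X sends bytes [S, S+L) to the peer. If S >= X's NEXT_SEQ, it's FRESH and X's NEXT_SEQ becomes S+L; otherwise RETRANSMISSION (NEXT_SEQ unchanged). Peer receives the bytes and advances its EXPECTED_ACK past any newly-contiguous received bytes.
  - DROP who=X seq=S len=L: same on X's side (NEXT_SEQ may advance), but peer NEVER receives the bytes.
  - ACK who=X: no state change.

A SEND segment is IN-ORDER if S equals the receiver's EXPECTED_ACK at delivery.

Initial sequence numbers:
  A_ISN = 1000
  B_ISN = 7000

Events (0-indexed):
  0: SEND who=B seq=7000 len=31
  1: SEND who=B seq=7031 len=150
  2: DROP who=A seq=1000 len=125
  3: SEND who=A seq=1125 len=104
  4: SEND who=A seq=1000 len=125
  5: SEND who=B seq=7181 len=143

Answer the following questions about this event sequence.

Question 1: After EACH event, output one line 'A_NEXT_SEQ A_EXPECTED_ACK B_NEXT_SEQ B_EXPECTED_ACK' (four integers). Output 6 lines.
1000 7031 7031 1000
1000 7181 7181 1000
1125 7181 7181 1000
1229 7181 7181 1000
1229 7181 7181 1229
1229 7324 7324 1229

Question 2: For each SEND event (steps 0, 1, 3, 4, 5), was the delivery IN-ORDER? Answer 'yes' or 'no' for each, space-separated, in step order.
Step 0: SEND seq=7000 -> in-order
Step 1: SEND seq=7031 -> in-order
Step 3: SEND seq=1125 -> out-of-order
Step 4: SEND seq=1000 -> in-order
Step 5: SEND seq=7181 -> in-order

Answer: yes yes no yes yes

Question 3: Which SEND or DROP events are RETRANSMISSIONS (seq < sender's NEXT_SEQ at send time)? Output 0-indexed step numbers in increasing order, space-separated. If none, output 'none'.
Answer: 4

Derivation:
Step 0: SEND seq=7000 -> fresh
Step 1: SEND seq=7031 -> fresh
Step 2: DROP seq=1000 -> fresh
Step 3: SEND seq=1125 -> fresh
Step 4: SEND seq=1000 -> retransmit
Step 5: SEND seq=7181 -> fresh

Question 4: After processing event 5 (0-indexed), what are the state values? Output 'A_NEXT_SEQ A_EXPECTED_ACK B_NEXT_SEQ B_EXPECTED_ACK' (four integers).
After event 0: A_seq=1000 A_ack=7031 B_seq=7031 B_ack=1000
After event 1: A_seq=1000 A_ack=7181 B_seq=7181 B_ack=1000
After event 2: A_seq=1125 A_ack=7181 B_seq=7181 B_ack=1000
After event 3: A_seq=1229 A_ack=7181 B_seq=7181 B_ack=1000
After event 4: A_seq=1229 A_ack=7181 B_seq=7181 B_ack=1229
After event 5: A_seq=1229 A_ack=7324 B_seq=7324 B_ack=1229

1229 7324 7324 1229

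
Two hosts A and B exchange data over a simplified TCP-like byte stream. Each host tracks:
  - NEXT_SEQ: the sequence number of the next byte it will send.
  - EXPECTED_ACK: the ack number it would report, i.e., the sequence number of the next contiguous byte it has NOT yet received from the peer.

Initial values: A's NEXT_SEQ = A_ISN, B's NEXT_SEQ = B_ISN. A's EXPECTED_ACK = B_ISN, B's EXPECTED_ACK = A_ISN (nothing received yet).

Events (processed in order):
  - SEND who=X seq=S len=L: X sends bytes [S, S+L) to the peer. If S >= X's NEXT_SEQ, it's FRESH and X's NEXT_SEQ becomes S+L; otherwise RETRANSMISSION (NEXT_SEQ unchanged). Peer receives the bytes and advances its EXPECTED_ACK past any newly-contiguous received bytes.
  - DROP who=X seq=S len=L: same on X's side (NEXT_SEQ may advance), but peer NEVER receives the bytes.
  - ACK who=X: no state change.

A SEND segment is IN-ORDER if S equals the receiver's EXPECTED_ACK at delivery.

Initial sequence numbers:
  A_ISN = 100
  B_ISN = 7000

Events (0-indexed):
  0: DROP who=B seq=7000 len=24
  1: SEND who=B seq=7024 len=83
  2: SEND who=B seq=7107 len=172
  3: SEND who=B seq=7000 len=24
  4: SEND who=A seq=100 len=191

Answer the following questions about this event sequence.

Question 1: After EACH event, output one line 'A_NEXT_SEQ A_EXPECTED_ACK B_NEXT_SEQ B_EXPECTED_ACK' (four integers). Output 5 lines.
100 7000 7024 100
100 7000 7107 100
100 7000 7279 100
100 7279 7279 100
291 7279 7279 291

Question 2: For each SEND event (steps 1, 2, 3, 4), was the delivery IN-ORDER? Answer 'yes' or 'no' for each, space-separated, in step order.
Answer: no no yes yes

Derivation:
Step 1: SEND seq=7024 -> out-of-order
Step 2: SEND seq=7107 -> out-of-order
Step 3: SEND seq=7000 -> in-order
Step 4: SEND seq=100 -> in-order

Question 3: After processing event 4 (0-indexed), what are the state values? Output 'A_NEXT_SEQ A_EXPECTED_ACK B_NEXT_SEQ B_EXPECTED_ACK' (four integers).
After event 0: A_seq=100 A_ack=7000 B_seq=7024 B_ack=100
After event 1: A_seq=100 A_ack=7000 B_seq=7107 B_ack=100
After event 2: A_seq=100 A_ack=7000 B_seq=7279 B_ack=100
After event 3: A_seq=100 A_ack=7279 B_seq=7279 B_ack=100
After event 4: A_seq=291 A_ack=7279 B_seq=7279 B_ack=291

291 7279 7279 291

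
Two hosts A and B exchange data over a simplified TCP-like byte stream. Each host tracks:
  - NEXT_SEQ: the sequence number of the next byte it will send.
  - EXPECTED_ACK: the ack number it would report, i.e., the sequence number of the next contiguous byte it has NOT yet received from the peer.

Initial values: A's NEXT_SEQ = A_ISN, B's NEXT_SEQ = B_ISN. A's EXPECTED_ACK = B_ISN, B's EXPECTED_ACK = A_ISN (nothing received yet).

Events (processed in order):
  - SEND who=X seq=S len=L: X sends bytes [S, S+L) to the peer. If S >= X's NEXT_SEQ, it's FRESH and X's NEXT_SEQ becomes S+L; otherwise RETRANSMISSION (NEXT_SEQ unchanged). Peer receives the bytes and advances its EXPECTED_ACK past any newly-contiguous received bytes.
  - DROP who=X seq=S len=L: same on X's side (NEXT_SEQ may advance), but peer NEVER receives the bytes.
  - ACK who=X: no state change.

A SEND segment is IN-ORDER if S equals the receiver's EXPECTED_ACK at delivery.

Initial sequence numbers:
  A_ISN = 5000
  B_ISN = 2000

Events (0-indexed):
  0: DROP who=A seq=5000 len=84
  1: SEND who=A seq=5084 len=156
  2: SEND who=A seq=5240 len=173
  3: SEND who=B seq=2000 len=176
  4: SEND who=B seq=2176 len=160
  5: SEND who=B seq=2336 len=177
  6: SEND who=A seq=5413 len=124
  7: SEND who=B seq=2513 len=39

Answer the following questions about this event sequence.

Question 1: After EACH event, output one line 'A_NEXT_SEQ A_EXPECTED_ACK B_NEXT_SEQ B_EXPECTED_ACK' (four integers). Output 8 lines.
5084 2000 2000 5000
5240 2000 2000 5000
5413 2000 2000 5000
5413 2176 2176 5000
5413 2336 2336 5000
5413 2513 2513 5000
5537 2513 2513 5000
5537 2552 2552 5000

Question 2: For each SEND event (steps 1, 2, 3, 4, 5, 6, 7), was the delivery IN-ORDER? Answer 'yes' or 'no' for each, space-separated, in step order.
Step 1: SEND seq=5084 -> out-of-order
Step 2: SEND seq=5240 -> out-of-order
Step 3: SEND seq=2000 -> in-order
Step 4: SEND seq=2176 -> in-order
Step 5: SEND seq=2336 -> in-order
Step 6: SEND seq=5413 -> out-of-order
Step 7: SEND seq=2513 -> in-order

Answer: no no yes yes yes no yes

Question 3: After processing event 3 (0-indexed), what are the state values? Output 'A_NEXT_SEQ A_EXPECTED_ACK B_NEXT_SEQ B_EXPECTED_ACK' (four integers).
After event 0: A_seq=5084 A_ack=2000 B_seq=2000 B_ack=5000
After event 1: A_seq=5240 A_ack=2000 B_seq=2000 B_ack=5000
After event 2: A_seq=5413 A_ack=2000 B_seq=2000 B_ack=5000
After event 3: A_seq=5413 A_ack=2176 B_seq=2176 B_ack=5000

5413 2176 2176 5000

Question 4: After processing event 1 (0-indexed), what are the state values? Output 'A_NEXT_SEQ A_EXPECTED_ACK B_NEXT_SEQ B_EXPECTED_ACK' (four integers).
After event 0: A_seq=5084 A_ack=2000 B_seq=2000 B_ack=5000
After event 1: A_seq=5240 A_ack=2000 B_seq=2000 B_ack=5000

5240 2000 2000 5000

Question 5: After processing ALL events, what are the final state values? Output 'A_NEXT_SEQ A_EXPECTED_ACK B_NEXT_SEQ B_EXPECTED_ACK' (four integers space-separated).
After event 0: A_seq=5084 A_ack=2000 B_seq=2000 B_ack=5000
After event 1: A_seq=5240 A_ack=2000 B_seq=2000 B_ack=5000
After event 2: A_seq=5413 A_ack=2000 B_seq=2000 B_ack=5000
After event 3: A_seq=5413 A_ack=2176 B_seq=2176 B_ack=5000
After event 4: A_seq=5413 A_ack=2336 B_seq=2336 B_ack=5000
After event 5: A_seq=5413 A_ack=2513 B_seq=2513 B_ack=5000
After event 6: A_seq=5537 A_ack=2513 B_seq=2513 B_ack=5000
After event 7: A_seq=5537 A_ack=2552 B_seq=2552 B_ack=5000

Answer: 5537 2552 2552 5000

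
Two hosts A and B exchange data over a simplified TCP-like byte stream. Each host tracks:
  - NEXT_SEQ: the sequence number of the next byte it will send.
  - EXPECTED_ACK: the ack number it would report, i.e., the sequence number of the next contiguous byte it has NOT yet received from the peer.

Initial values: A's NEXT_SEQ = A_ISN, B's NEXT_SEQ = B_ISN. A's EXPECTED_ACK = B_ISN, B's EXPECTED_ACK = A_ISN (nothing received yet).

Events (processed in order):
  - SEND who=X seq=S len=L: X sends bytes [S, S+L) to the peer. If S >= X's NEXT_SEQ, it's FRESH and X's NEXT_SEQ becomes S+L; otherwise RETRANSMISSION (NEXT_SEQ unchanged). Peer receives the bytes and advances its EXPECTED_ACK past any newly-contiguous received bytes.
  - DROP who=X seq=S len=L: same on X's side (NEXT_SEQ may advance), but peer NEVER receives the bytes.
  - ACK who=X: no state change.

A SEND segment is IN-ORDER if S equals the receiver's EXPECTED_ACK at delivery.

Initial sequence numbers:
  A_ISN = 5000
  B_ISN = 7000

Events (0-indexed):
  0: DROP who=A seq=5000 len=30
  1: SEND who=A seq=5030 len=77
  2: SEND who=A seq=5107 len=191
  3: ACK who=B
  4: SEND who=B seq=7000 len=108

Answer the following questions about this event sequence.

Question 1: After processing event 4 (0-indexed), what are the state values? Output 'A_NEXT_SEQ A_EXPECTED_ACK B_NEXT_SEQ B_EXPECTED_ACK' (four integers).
After event 0: A_seq=5030 A_ack=7000 B_seq=7000 B_ack=5000
After event 1: A_seq=5107 A_ack=7000 B_seq=7000 B_ack=5000
After event 2: A_seq=5298 A_ack=7000 B_seq=7000 B_ack=5000
After event 3: A_seq=5298 A_ack=7000 B_seq=7000 B_ack=5000
After event 4: A_seq=5298 A_ack=7108 B_seq=7108 B_ack=5000

5298 7108 7108 5000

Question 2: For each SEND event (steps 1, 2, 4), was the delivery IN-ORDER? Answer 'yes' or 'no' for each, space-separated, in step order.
Answer: no no yes

Derivation:
Step 1: SEND seq=5030 -> out-of-order
Step 2: SEND seq=5107 -> out-of-order
Step 4: SEND seq=7000 -> in-order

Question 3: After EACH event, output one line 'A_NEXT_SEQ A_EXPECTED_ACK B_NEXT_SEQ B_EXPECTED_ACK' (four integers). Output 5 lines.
5030 7000 7000 5000
5107 7000 7000 5000
5298 7000 7000 5000
5298 7000 7000 5000
5298 7108 7108 5000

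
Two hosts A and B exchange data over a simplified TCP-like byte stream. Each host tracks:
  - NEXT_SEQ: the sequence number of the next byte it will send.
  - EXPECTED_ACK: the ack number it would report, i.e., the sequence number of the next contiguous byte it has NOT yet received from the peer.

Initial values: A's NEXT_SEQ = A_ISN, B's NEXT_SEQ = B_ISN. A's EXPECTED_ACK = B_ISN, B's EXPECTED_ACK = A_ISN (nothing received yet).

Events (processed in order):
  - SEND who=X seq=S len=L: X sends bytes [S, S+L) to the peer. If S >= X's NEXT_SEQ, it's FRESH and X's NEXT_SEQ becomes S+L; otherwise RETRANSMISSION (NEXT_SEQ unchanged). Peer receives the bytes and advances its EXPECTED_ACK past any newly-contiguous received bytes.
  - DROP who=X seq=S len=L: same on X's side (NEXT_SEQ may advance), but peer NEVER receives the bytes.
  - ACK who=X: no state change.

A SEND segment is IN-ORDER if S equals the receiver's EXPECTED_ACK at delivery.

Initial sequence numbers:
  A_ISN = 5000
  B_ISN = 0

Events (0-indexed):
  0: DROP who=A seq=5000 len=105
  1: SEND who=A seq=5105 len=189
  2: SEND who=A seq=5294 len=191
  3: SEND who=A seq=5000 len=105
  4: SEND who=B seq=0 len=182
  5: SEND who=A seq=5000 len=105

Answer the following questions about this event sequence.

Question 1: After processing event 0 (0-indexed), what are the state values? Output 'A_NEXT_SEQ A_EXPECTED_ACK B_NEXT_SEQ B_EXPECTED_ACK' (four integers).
After event 0: A_seq=5105 A_ack=0 B_seq=0 B_ack=5000

5105 0 0 5000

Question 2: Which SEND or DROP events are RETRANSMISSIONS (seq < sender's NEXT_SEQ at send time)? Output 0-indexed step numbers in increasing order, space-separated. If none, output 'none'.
Answer: 3 5

Derivation:
Step 0: DROP seq=5000 -> fresh
Step 1: SEND seq=5105 -> fresh
Step 2: SEND seq=5294 -> fresh
Step 3: SEND seq=5000 -> retransmit
Step 4: SEND seq=0 -> fresh
Step 5: SEND seq=5000 -> retransmit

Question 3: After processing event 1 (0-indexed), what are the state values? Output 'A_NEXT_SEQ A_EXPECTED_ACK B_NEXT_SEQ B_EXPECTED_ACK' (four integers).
After event 0: A_seq=5105 A_ack=0 B_seq=0 B_ack=5000
After event 1: A_seq=5294 A_ack=0 B_seq=0 B_ack=5000

5294 0 0 5000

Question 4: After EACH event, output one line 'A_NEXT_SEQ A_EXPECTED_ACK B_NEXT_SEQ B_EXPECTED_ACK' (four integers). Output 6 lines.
5105 0 0 5000
5294 0 0 5000
5485 0 0 5000
5485 0 0 5485
5485 182 182 5485
5485 182 182 5485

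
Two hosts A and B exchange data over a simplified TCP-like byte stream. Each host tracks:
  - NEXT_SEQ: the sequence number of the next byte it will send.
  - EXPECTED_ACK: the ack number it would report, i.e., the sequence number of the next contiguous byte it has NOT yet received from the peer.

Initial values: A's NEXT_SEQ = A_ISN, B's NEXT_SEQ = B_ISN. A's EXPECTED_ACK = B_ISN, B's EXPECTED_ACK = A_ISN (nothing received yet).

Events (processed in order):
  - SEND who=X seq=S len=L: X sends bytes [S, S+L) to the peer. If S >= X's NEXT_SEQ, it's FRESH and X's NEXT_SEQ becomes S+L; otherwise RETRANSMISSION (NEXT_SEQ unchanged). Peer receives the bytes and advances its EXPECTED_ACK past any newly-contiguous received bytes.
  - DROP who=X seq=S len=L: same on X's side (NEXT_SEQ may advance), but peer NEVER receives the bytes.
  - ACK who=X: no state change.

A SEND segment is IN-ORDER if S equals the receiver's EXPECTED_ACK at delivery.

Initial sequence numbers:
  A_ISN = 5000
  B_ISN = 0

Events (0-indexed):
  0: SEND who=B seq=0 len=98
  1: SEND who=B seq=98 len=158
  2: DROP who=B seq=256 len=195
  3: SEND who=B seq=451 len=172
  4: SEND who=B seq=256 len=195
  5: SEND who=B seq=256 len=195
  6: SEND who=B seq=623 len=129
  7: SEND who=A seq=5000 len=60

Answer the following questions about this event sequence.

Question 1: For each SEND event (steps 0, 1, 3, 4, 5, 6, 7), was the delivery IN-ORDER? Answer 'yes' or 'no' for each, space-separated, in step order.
Step 0: SEND seq=0 -> in-order
Step 1: SEND seq=98 -> in-order
Step 3: SEND seq=451 -> out-of-order
Step 4: SEND seq=256 -> in-order
Step 5: SEND seq=256 -> out-of-order
Step 6: SEND seq=623 -> in-order
Step 7: SEND seq=5000 -> in-order

Answer: yes yes no yes no yes yes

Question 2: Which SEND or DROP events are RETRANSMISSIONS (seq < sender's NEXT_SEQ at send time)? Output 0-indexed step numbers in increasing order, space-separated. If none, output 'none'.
Step 0: SEND seq=0 -> fresh
Step 1: SEND seq=98 -> fresh
Step 2: DROP seq=256 -> fresh
Step 3: SEND seq=451 -> fresh
Step 4: SEND seq=256 -> retransmit
Step 5: SEND seq=256 -> retransmit
Step 6: SEND seq=623 -> fresh
Step 7: SEND seq=5000 -> fresh

Answer: 4 5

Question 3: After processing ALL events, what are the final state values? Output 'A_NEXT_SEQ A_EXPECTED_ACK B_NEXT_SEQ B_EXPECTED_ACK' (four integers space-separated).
Answer: 5060 752 752 5060

Derivation:
After event 0: A_seq=5000 A_ack=98 B_seq=98 B_ack=5000
After event 1: A_seq=5000 A_ack=256 B_seq=256 B_ack=5000
After event 2: A_seq=5000 A_ack=256 B_seq=451 B_ack=5000
After event 3: A_seq=5000 A_ack=256 B_seq=623 B_ack=5000
After event 4: A_seq=5000 A_ack=623 B_seq=623 B_ack=5000
After event 5: A_seq=5000 A_ack=623 B_seq=623 B_ack=5000
After event 6: A_seq=5000 A_ack=752 B_seq=752 B_ack=5000
After event 7: A_seq=5060 A_ack=752 B_seq=752 B_ack=5060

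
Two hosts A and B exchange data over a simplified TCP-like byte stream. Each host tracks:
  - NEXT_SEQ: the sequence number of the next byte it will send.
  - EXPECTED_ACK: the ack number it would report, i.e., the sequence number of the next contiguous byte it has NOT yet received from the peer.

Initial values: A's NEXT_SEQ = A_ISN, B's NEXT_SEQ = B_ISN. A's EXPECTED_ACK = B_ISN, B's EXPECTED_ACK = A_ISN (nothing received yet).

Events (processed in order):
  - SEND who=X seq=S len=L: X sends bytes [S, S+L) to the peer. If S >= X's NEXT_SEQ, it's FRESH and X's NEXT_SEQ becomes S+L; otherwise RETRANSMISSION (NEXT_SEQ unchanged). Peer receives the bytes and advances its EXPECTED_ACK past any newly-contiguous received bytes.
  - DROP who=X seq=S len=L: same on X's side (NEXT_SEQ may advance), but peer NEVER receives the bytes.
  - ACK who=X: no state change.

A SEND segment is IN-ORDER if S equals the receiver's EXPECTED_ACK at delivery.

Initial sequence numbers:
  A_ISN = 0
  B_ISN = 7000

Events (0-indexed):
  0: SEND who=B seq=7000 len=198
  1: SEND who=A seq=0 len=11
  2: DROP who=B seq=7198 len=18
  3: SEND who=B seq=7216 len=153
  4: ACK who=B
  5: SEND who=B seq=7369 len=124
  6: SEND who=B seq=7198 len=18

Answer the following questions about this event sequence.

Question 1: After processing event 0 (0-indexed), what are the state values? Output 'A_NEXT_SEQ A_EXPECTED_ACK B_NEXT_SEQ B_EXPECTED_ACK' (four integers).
After event 0: A_seq=0 A_ack=7198 B_seq=7198 B_ack=0

0 7198 7198 0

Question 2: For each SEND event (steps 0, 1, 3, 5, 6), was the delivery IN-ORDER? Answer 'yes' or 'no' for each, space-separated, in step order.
Answer: yes yes no no yes

Derivation:
Step 0: SEND seq=7000 -> in-order
Step 1: SEND seq=0 -> in-order
Step 3: SEND seq=7216 -> out-of-order
Step 5: SEND seq=7369 -> out-of-order
Step 6: SEND seq=7198 -> in-order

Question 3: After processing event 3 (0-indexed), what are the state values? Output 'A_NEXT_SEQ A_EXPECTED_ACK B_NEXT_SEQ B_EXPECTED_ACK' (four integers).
After event 0: A_seq=0 A_ack=7198 B_seq=7198 B_ack=0
After event 1: A_seq=11 A_ack=7198 B_seq=7198 B_ack=11
After event 2: A_seq=11 A_ack=7198 B_seq=7216 B_ack=11
After event 3: A_seq=11 A_ack=7198 B_seq=7369 B_ack=11

11 7198 7369 11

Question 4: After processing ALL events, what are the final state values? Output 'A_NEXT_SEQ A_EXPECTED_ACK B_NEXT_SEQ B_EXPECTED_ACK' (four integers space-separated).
Answer: 11 7493 7493 11

Derivation:
After event 0: A_seq=0 A_ack=7198 B_seq=7198 B_ack=0
After event 1: A_seq=11 A_ack=7198 B_seq=7198 B_ack=11
After event 2: A_seq=11 A_ack=7198 B_seq=7216 B_ack=11
After event 3: A_seq=11 A_ack=7198 B_seq=7369 B_ack=11
After event 4: A_seq=11 A_ack=7198 B_seq=7369 B_ack=11
After event 5: A_seq=11 A_ack=7198 B_seq=7493 B_ack=11
After event 6: A_seq=11 A_ack=7493 B_seq=7493 B_ack=11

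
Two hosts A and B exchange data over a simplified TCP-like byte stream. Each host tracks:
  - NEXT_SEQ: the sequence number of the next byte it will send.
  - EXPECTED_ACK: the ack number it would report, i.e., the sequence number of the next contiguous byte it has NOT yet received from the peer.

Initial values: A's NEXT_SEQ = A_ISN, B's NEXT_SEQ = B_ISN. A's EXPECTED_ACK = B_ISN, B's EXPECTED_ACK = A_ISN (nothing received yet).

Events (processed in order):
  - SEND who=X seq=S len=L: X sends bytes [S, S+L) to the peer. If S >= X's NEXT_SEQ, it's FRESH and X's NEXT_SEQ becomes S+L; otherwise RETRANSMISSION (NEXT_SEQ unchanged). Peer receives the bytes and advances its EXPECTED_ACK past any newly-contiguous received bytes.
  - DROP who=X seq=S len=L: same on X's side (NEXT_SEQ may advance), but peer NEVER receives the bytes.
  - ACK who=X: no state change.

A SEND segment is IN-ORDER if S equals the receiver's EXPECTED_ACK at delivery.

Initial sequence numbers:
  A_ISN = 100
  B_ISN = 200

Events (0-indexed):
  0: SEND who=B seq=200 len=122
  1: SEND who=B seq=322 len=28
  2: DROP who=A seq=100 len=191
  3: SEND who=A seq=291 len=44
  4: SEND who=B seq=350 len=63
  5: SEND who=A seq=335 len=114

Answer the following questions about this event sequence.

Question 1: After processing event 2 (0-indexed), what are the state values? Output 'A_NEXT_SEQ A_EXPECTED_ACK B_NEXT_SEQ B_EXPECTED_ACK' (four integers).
After event 0: A_seq=100 A_ack=322 B_seq=322 B_ack=100
After event 1: A_seq=100 A_ack=350 B_seq=350 B_ack=100
After event 2: A_seq=291 A_ack=350 B_seq=350 B_ack=100

291 350 350 100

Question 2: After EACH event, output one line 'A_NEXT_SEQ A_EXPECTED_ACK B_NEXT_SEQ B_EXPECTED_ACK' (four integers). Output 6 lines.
100 322 322 100
100 350 350 100
291 350 350 100
335 350 350 100
335 413 413 100
449 413 413 100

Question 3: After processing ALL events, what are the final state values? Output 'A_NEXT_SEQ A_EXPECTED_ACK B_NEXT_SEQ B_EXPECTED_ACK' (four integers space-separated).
Answer: 449 413 413 100

Derivation:
After event 0: A_seq=100 A_ack=322 B_seq=322 B_ack=100
After event 1: A_seq=100 A_ack=350 B_seq=350 B_ack=100
After event 2: A_seq=291 A_ack=350 B_seq=350 B_ack=100
After event 3: A_seq=335 A_ack=350 B_seq=350 B_ack=100
After event 4: A_seq=335 A_ack=413 B_seq=413 B_ack=100
After event 5: A_seq=449 A_ack=413 B_seq=413 B_ack=100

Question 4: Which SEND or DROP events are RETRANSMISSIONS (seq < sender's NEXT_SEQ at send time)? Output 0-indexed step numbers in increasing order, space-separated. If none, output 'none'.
Answer: none

Derivation:
Step 0: SEND seq=200 -> fresh
Step 1: SEND seq=322 -> fresh
Step 2: DROP seq=100 -> fresh
Step 3: SEND seq=291 -> fresh
Step 4: SEND seq=350 -> fresh
Step 5: SEND seq=335 -> fresh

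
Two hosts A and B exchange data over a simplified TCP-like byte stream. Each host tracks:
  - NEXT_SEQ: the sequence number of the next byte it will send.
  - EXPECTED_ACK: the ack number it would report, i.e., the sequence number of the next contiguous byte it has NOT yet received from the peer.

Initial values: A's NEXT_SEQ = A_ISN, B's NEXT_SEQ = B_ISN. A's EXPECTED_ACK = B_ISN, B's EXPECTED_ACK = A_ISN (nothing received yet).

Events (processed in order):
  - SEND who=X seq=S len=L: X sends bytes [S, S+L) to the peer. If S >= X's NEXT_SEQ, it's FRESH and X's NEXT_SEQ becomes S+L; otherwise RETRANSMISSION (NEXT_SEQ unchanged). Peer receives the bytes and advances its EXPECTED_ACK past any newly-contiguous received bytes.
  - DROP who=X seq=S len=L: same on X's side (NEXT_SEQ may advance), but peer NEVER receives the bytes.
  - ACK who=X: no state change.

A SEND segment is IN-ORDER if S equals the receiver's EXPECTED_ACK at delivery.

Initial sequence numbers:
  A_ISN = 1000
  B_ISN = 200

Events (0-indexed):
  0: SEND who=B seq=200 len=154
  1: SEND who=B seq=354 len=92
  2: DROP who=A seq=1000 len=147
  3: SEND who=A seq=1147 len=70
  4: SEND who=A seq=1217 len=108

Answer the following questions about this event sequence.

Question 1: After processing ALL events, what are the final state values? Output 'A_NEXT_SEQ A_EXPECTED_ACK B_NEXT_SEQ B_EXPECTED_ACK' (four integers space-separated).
Answer: 1325 446 446 1000

Derivation:
After event 0: A_seq=1000 A_ack=354 B_seq=354 B_ack=1000
After event 1: A_seq=1000 A_ack=446 B_seq=446 B_ack=1000
After event 2: A_seq=1147 A_ack=446 B_seq=446 B_ack=1000
After event 3: A_seq=1217 A_ack=446 B_seq=446 B_ack=1000
After event 4: A_seq=1325 A_ack=446 B_seq=446 B_ack=1000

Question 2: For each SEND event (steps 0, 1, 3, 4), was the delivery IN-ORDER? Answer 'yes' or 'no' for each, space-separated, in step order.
Answer: yes yes no no

Derivation:
Step 0: SEND seq=200 -> in-order
Step 1: SEND seq=354 -> in-order
Step 3: SEND seq=1147 -> out-of-order
Step 4: SEND seq=1217 -> out-of-order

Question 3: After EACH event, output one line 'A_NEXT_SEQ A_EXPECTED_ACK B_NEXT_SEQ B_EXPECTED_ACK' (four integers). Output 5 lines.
1000 354 354 1000
1000 446 446 1000
1147 446 446 1000
1217 446 446 1000
1325 446 446 1000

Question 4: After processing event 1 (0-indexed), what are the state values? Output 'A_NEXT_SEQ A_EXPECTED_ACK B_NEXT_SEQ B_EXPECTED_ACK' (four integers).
After event 0: A_seq=1000 A_ack=354 B_seq=354 B_ack=1000
After event 1: A_seq=1000 A_ack=446 B_seq=446 B_ack=1000

1000 446 446 1000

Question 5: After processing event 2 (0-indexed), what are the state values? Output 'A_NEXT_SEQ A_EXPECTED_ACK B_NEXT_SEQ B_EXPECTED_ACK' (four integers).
After event 0: A_seq=1000 A_ack=354 B_seq=354 B_ack=1000
After event 1: A_seq=1000 A_ack=446 B_seq=446 B_ack=1000
After event 2: A_seq=1147 A_ack=446 B_seq=446 B_ack=1000

1147 446 446 1000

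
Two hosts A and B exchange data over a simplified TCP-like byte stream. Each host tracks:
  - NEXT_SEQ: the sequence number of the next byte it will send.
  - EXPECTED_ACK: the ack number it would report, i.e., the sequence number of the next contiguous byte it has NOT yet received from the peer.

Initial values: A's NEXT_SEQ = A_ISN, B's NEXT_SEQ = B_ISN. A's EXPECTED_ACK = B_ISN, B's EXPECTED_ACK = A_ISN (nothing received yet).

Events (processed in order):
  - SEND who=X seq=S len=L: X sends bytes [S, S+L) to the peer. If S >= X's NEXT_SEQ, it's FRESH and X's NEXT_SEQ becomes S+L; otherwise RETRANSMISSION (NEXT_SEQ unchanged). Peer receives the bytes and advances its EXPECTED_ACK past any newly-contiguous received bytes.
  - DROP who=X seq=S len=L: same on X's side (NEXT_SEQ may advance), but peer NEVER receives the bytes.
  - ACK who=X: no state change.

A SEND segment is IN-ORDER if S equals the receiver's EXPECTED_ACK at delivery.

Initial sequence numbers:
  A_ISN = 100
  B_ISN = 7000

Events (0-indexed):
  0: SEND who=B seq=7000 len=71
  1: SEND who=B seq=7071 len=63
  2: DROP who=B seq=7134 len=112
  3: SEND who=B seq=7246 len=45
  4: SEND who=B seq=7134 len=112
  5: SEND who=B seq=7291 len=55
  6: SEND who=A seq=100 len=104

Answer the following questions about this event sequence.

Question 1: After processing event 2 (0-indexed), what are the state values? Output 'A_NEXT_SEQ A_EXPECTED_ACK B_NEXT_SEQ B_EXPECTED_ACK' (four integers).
After event 0: A_seq=100 A_ack=7071 B_seq=7071 B_ack=100
After event 1: A_seq=100 A_ack=7134 B_seq=7134 B_ack=100
After event 2: A_seq=100 A_ack=7134 B_seq=7246 B_ack=100

100 7134 7246 100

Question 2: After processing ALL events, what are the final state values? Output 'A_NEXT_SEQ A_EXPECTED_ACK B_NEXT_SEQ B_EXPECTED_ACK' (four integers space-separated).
Answer: 204 7346 7346 204

Derivation:
After event 0: A_seq=100 A_ack=7071 B_seq=7071 B_ack=100
After event 1: A_seq=100 A_ack=7134 B_seq=7134 B_ack=100
After event 2: A_seq=100 A_ack=7134 B_seq=7246 B_ack=100
After event 3: A_seq=100 A_ack=7134 B_seq=7291 B_ack=100
After event 4: A_seq=100 A_ack=7291 B_seq=7291 B_ack=100
After event 5: A_seq=100 A_ack=7346 B_seq=7346 B_ack=100
After event 6: A_seq=204 A_ack=7346 B_seq=7346 B_ack=204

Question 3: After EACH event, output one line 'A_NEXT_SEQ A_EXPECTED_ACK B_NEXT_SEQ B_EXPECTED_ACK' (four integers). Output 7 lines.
100 7071 7071 100
100 7134 7134 100
100 7134 7246 100
100 7134 7291 100
100 7291 7291 100
100 7346 7346 100
204 7346 7346 204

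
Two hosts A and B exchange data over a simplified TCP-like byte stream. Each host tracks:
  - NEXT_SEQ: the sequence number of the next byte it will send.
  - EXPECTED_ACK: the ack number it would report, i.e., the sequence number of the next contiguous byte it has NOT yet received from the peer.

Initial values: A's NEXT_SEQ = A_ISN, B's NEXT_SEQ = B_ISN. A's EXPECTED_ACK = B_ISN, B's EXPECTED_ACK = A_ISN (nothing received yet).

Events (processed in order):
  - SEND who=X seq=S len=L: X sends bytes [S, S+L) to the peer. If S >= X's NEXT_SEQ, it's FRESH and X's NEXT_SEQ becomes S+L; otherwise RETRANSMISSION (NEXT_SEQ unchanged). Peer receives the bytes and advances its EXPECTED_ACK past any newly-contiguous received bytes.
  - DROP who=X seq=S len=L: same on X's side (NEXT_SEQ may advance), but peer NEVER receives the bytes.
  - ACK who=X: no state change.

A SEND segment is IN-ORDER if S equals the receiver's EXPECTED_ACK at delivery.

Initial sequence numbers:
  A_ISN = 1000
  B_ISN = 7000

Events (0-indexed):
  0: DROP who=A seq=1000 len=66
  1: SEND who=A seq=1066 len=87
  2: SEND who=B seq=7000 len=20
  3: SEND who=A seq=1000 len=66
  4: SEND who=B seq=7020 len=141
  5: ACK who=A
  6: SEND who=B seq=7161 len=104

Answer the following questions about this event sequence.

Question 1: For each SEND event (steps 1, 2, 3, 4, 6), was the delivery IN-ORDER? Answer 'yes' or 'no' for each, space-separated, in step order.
Step 1: SEND seq=1066 -> out-of-order
Step 2: SEND seq=7000 -> in-order
Step 3: SEND seq=1000 -> in-order
Step 4: SEND seq=7020 -> in-order
Step 6: SEND seq=7161 -> in-order

Answer: no yes yes yes yes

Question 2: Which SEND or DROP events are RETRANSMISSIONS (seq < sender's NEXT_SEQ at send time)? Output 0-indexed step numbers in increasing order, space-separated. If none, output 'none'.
Step 0: DROP seq=1000 -> fresh
Step 1: SEND seq=1066 -> fresh
Step 2: SEND seq=7000 -> fresh
Step 3: SEND seq=1000 -> retransmit
Step 4: SEND seq=7020 -> fresh
Step 6: SEND seq=7161 -> fresh

Answer: 3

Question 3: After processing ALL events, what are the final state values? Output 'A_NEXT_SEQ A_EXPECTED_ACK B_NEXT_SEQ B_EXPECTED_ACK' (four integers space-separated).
After event 0: A_seq=1066 A_ack=7000 B_seq=7000 B_ack=1000
After event 1: A_seq=1153 A_ack=7000 B_seq=7000 B_ack=1000
After event 2: A_seq=1153 A_ack=7020 B_seq=7020 B_ack=1000
After event 3: A_seq=1153 A_ack=7020 B_seq=7020 B_ack=1153
After event 4: A_seq=1153 A_ack=7161 B_seq=7161 B_ack=1153
After event 5: A_seq=1153 A_ack=7161 B_seq=7161 B_ack=1153
After event 6: A_seq=1153 A_ack=7265 B_seq=7265 B_ack=1153

Answer: 1153 7265 7265 1153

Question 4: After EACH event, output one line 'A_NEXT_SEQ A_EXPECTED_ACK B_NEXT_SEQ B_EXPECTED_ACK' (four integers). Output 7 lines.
1066 7000 7000 1000
1153 7000 7000 1000
1153 7020 7020 1000
1153 7020 7020 1153
1153 7161 7161 1153
1153 7161 7161 1153
1153 7265 7265 1153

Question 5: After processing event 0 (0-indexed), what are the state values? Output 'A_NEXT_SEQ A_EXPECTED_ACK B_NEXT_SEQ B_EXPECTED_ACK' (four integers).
After event 0: A_seq=1066 A_ack=7000 B_seq=7000 B_ack=1000

1066 7000 7000 1000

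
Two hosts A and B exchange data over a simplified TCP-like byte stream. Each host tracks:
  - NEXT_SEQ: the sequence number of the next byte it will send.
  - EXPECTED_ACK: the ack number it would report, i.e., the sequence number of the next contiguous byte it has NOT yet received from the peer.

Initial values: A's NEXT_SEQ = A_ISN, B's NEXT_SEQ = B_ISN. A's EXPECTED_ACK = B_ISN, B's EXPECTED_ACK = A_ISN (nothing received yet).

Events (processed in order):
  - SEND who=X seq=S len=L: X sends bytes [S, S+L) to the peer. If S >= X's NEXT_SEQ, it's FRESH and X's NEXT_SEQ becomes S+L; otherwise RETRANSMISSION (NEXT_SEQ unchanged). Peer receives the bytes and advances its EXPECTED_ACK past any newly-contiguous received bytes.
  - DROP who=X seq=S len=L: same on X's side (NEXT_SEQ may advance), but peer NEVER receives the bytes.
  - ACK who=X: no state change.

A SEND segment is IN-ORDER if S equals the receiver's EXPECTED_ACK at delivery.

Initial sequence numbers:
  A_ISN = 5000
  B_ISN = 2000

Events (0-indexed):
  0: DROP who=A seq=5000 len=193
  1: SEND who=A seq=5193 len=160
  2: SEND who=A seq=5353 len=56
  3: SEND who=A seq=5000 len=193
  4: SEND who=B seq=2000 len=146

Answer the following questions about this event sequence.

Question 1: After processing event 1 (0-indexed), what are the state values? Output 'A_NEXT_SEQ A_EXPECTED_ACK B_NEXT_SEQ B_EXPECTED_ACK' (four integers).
After event 0: A_seq=5193 A_ack=2000 B_seq=2000 B_ack=5000
After event 1: A_seq=5353 A_ack=2000 B_seq=2000 B_ack=5000

5353 2000 2000 5000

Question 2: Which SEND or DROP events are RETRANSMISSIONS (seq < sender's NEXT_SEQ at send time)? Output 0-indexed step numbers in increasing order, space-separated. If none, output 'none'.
Answer: 3

Derivation:
Step 0: DROP seq=5000 -> fresh
Step 1: SEND seq=5193 -> fresh
Step 2: SEND seq=5353 -> fresh
Step 3: SEND seq=5000 -> retransmit
Step 4: SEND seq=2000 -> fresh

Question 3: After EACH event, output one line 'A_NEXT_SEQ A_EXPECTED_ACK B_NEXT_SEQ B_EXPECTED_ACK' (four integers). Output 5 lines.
5193 2000 2000 5000
5353 2000 2000 5000
5409 2000 2000 5000
5409 2000 2000 5409
5409 2146 2146 5409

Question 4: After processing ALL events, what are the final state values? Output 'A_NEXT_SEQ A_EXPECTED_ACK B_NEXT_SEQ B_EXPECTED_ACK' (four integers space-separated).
Answer: 5409 2146 2146 5409

Derivation:
After event 0: A_seq=5193 A_ack=2000 B_seq=2000 B_ack=5000
After event 1: A_seq=5353 A_ack=2000 B_seq=2000 B_ack=5000
After event 2: A_seq=5409 A_ack=2000 B_seq=2000 B_ack=5000
After event 3: A_seq=5409 A_ack=2000 B_seq=2000 B_ack=5409
After event 4: A_seq=5409 A_ack=2146 B_seq=2146 B_ack=5409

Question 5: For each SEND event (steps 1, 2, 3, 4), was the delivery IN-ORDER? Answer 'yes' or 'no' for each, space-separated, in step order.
Answer: no no yes yes

Derivation:
Step 1: SEND seq=5193 -> out-of-order
Step 2: SEND seq=5353 -> out-of-order
Step 3: SEND seq=5000 -> in-order
Step 4: SEND seq=2000 -> in-order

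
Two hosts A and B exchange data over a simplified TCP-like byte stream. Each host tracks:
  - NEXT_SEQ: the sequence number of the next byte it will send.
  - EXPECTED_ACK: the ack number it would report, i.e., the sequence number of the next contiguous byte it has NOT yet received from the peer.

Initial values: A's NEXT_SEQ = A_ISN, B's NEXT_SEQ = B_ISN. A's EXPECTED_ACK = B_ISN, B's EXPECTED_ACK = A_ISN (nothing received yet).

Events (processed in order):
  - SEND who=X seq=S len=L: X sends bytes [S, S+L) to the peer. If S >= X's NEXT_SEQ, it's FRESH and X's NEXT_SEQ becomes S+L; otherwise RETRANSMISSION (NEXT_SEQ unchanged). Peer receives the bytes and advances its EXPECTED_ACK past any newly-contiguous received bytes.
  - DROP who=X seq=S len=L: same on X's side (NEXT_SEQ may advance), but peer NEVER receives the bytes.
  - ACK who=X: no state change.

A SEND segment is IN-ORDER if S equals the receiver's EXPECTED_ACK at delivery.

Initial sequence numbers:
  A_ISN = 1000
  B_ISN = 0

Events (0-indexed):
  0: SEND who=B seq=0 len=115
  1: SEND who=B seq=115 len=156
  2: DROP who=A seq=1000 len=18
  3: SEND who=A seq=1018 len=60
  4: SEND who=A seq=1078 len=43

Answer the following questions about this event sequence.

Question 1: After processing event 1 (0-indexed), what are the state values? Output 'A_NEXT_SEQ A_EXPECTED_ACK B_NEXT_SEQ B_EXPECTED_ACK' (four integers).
After event 0: A_seq=1000 A_ack=115 B_seq=115 B_ack=1000
After event 1: A_seq=1000 A_ack=271 B_seq=271 B_ack=1000

1000 271 271 1000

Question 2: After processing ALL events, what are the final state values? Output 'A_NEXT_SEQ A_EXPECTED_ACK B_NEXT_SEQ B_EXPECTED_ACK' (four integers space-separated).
After event 0: A_seq=1000 A_ack=115 B_seq=115 B_ack=1000
After event 1: A_seq=1000 A_ack=271 B_seq=271 B_ack=1000
After event 2: A_seq=1018 A_ack=271 B_seq=271 B_ack=1000
After event 3: A_seq=1078 A_ack=271 B_seq=271 B_ack=1000
After event 4: A_seq=1121 A_ack=271 B_seq=271 B_ack=1000

Answer: 1121 271 271 1000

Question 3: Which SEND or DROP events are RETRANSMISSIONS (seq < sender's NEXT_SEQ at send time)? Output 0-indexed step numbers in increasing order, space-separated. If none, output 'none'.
Step 0: SEND seq=0 -> fresh
Step 1: SEND seq=115 -> fresh
Step 2: DROP seq=1000 -> fresh
Step 3: SEND seq=1018 -> fresh
Step 4: SEND seq=1078 -> fresh

Answer: none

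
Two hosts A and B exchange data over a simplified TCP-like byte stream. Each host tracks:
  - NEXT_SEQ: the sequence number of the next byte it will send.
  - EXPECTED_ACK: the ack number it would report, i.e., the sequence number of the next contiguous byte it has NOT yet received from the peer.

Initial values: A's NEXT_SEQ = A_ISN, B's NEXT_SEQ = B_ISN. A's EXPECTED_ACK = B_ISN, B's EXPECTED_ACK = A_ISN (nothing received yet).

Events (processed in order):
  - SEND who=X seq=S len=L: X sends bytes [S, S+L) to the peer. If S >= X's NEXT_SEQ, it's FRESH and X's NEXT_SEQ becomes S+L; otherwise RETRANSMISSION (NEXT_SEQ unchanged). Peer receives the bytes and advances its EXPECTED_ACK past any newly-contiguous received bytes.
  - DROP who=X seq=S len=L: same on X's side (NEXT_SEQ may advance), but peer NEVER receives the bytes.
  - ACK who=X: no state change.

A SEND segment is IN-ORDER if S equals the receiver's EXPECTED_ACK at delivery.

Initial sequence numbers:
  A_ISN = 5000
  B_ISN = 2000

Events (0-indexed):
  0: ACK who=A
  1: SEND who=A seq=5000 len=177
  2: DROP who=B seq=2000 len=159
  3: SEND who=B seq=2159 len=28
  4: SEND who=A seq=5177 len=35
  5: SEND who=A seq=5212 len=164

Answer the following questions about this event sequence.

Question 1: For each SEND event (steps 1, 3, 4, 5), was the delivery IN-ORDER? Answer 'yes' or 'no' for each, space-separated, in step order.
Step 1: SEND seq=5000 -> in-order
Step 3: SEND seq=2159 -> out-of-order
Step 4: SEND seq=5177 -> in-order
Step 5: SEND seq=5212 -> in-order

Answer: yes no yes yes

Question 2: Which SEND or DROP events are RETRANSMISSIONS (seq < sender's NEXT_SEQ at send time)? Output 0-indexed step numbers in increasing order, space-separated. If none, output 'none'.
Step 1: SEND seq=5000 -> fresh
Step 2: DROP seq=2000 -> fresh
Step 3: SEND seq=2159 -> fresh
Step 4: SEND seq=5177 -> fresh
Step 5: SEND seq=5212 -> fresh

Answer: none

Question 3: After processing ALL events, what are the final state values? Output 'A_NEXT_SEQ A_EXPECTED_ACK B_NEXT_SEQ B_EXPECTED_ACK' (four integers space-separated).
Answer: 5376 2000 2187 5376

Derivation:
After event 0: A_seq=5000 A_ack=2000 B_seq=2000 B_ack=5000
After event 1: A_seq=5177 A_ack=2000 B_seq=2000 B_ack=5177
After event 2: A_seq=5177 A_ack=2000 B_seq=2159 B_ack=5177
After event 3: A_seq=5177 A_ack=2000 B_seq=2187 B_ack=5177
After event 4: A_seq=5212 A_ack=2000 B_seq=2187 B_ack=5212
After event 5: A_seq=5376 A_ack=2000 B_seq=2187 B_ack=5376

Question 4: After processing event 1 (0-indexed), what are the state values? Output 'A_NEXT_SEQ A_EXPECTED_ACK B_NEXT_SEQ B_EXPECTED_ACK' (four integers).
After event 0: A_seq=5000 A_ack=2000 B_seq=2000 B_ack=5000
After event 1: A_seq=5177 A_ack=2000 B_seq=2000 B_ack=5177

5177 2000 2000 5177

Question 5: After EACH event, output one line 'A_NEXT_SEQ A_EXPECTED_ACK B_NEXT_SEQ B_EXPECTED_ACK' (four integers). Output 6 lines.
5000 2000 2000 5000
5177 2000 2000 5177
5177 2000 2159 5177
5177 2000 2187 5177
5212 2000 2187 5212
5376 2000 2187 5376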